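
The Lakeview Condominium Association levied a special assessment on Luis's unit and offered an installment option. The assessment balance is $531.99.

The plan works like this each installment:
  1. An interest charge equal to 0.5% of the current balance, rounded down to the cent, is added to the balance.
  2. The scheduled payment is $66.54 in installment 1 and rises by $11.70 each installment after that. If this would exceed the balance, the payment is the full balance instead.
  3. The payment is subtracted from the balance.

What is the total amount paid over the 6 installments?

Installment 1: opening $531.99; interest $2.65 → $534.64; payment $66.54; balance $468.10
Installment 2: opening $468.10; interest $2.34 → $470.44; payment $78.24; balance $392.20
Installment 3: opening $392.20; interest $1.96 → $394.16; payment $89.94; balance $304.22
Installment 4: opening $304.22; interest $1.52 → $305.74; payment $101.64; balance $204.10
Installment 5: opening $204.10; interest $1.02 → $205.12; payment $113.34; balance $91.78
Installment 6: opening $91.78; interest $0.45 → $92.23; payment $92.23; balance $0.00
Total paid: $541.93

$541.93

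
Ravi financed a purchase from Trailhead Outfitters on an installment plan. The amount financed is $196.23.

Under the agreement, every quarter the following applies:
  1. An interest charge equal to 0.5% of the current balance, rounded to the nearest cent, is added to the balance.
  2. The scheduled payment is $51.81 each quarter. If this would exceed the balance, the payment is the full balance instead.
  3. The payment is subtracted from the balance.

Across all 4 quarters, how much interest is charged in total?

Quarter 1: opening $196.23; interest $0.98 → $197.21; payment $51.81; balance $145.40
Quarter 2: opening $145.40; interest $0.73 → $146.13; payment $51.81; balance $94.32
Quarter 3: opening $94.32; interest $0.47 → $94.79; payment $51.81; balance $42.98
Quarter 4: opening $42.98; interest $0.21 → $43.19; payment $43.19; balance $0.00
Total interest: $0.98 + $0.73 + $0.47 + $0.21 = $2.39

$2.39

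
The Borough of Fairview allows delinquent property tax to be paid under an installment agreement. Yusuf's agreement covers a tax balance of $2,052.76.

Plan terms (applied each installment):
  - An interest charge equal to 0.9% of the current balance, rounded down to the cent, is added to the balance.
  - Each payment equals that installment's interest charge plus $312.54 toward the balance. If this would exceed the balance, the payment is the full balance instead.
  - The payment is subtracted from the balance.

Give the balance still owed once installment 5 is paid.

$490.06

Installment 1: opening $2,052.76; interest $18.47 → $2,071.23; payment $331.01; balance $1,740.22
Installment 2: opening $1,740.22; interest $15.66 → $1,755.88; payment $328.20; balance $1,427.68
Installment 3: opening $1,427.68; interest $12.84 → $1,440.52; payment $325.38; balance $1,115.14
Installment 4: opening $1,115.14; interest $10.03 → $1,125.17; payment $322.57; balance $802.60
Installment 5: opening $802.60; interest $7.22 → $809.82; payment $319.76; balance $490.06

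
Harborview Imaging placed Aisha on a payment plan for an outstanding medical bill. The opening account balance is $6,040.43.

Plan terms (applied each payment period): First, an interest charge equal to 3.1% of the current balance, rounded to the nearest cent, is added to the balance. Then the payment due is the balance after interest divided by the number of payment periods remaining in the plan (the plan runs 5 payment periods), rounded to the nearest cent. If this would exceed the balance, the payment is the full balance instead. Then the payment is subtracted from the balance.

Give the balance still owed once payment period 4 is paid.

# | Opening | Interest | Payment | End bal
1 | $6,040.43 | $187.25 | $1,245.54 | $4,982.14
2 | $4,982.14 | $154.45 | $1,284.15 | $3,852.44
3 | $3,852.44 | $119.43 | $1,323.96 | $2,647.91
4 | $2,647.91 | $82.09 | $1,365.00 | $1,365.00

$1,365.00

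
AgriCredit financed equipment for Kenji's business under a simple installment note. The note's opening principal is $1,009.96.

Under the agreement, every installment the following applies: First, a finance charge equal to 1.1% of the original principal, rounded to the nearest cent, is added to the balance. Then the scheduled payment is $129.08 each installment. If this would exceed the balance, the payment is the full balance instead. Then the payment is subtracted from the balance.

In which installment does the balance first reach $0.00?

Installment 1: opening $1,009.96; interest $11.11 → $1,021.07; payment $129.08; balance $891.99
Installment 2: opening $891.99; interest $11.11 → $903.10; payment $129.08; balance $774.02
Installment 3: opening $774.02; interest $11.11 → $785.13; payment $129.08; balance $656.05
Installment 4: opening $656.05; interest $11.11 → $667.16; payment $129.08; balance $538.08
Installment 5: opening $538.08; interest $11.11 → $549.19; payment $129.08; balance $420.11
Installment 6: opening $420.11; interest $11.11 → $431.22; payment $129.08; balance $302.14
Installment 7: opening $302.14; interest $11.11 → $313.25; payment $129.08; balance $184.17
Installment 8: opening $184.17; interest $11.11 → $195.28; payment $129.08; balance $66.20
Installment 9: opening $66.20; interest $11.11 → $77.31; payment $77.31; balance $0.00
Balance reaches $0.00 in installment 9.

9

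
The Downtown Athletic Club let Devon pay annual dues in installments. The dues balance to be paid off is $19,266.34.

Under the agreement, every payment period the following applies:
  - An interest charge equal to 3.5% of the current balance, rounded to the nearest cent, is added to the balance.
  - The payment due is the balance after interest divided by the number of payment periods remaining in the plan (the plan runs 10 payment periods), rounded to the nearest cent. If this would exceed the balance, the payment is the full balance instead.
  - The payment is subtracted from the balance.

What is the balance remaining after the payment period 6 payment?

$9,473.29

# | Opening | Interest | Payment | End bal
1 | $19,266.34 | $674.32 | $1,994.07 | $17,946.59
2 | $17,946.59 | $628.13 | $2,063.86 | $16,510.86
3 | $16,510.86 | $577.88 | $2,136.09 | $14,952.65
4 | $14,952.65 | $523.34 | $2,210.86 | $13,265.13
5 | $13,265.13 | $464.28 | $2,288.24 | $11,441.17
6 | $11,441.17 | $400.44 | $2,368.32 | $9,473.29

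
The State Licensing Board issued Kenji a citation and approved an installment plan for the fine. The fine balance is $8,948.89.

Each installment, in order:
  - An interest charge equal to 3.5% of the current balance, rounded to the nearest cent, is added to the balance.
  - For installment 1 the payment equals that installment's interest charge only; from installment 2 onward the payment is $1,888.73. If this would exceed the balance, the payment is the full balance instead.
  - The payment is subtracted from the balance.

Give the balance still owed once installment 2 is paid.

$7,373.37

Installment 1: opening $8,948.89; interest $313.21 → $9,262.10; payment $313.21; balance $8,948.89
Installment 2: opening $8,948.89; interest $313.21 → $9,262.10; payment $1,888.73; balance $7,373.37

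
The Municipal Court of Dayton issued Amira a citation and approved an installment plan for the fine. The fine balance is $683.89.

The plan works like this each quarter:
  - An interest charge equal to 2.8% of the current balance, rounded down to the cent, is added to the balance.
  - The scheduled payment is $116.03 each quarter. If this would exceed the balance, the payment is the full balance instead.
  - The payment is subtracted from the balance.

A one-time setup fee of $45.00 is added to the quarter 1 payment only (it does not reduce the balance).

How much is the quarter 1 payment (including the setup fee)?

$161.03

Quarter 1: opening $683.89; interest $19.14 → $703.03; payment $116.03 (+ $45.00 fee); balance $587.00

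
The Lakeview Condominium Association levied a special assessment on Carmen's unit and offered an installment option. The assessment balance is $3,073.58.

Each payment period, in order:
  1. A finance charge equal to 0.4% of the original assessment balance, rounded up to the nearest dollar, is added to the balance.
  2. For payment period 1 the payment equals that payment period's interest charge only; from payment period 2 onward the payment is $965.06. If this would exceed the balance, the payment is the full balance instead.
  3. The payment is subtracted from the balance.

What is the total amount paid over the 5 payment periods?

Payment period 1: $3,073.58 +$13.00 interest = $3,086.58; pay $13.00 → $3,073.58
Payment period 2: $3,073.58 +$13.00 interest = $3,086.58; pay $965.06 → $2,121.52
Payment period 3: $2,121.52 +$13.00 interest = $2,134.52; pay $965.06 → $1,169.46
Payment period 4: $1,169.46 +$13.00 interest = $1,182.46; pay $965.06 → $217.40
Payment period 5: $217.40 +$13.00 interest = $230.40; pay $230.40 → $0.00
Total paid: $3,138.58

$3,138.58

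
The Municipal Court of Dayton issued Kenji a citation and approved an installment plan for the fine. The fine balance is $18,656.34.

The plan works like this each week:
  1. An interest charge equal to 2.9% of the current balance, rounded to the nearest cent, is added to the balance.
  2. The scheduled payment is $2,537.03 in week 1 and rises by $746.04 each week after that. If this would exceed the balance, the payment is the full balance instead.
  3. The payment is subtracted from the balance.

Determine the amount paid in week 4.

$4,775.15

Week 1: opening $18,656.34; interest $541.03 → $19,197.37; payment $2,537.03; balance $16,660.34
Week 2: opening $16,660.34; interest $483.15 → $17,143.49; payment $3,283.07; balance $13,860.42
Week 3: opening $13,860.42; interest $401.95 → $14,262.37; payment $4,029.11; balance $10,233.26
Week 4: opening $10,233.26; interest $296.76 → $10,530.02; payment $4,775.15; balance $5,754.87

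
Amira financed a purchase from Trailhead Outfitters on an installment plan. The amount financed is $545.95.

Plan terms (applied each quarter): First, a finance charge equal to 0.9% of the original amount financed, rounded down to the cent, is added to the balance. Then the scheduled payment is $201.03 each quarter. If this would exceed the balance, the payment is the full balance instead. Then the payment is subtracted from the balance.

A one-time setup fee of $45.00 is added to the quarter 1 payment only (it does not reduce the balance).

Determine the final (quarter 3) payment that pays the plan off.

Quarter 1: $545.95 +$4.91 interest = $550.86; pay $201.03 (+ $45.00 fee) → $349.83
Quarter 2: $349.83 +$4.91 interest = $354.74; pay $201.03 → $153.71
Quarter 3: $153.71 +$4.91 interest = $158.62; pay $158.62 → $0.00

$158.62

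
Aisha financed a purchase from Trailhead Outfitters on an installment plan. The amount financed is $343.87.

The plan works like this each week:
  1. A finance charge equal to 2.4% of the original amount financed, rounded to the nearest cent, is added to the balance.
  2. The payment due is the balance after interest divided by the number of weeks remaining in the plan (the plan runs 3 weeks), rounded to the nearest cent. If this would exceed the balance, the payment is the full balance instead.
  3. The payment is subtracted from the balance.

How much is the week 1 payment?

# | Opening | Interest | Payment | End bal
1 | $343.87 | $8.25 | $117.37 | $234.75

$117.37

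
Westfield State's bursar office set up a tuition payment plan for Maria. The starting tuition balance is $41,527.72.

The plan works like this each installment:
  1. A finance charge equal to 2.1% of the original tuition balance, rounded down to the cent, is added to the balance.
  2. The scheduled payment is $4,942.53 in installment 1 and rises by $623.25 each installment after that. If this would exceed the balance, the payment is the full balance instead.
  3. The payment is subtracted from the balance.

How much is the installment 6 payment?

Installment 1: opening $41,527.72; interest $872.08 → $42,399.80; payment $4,942.53; balance $37,457.27
Installment 2: opening $37,457.27; interest $872.08 → $38,329.35; payment $5,565.78; balance $32,763.57
Installment 3: opening $32,763.57; interest $872.08 → $33,635.65; payment $6,189.03; balance $27,446.62
Installment 4: opening $27,446.62; interest $872.08 → $28,318.70; payment $6,812.28; balance $21,506.42
Installment 5: opening $21,506.42; interest $872.08 → $22,378.50; payment $7,435.53; balance $14,942.97
Installment 6: opening $14,942.97; interest $872.08 → $15,815.05; payment $8,058.78; balance $7,756.27

$8,058.78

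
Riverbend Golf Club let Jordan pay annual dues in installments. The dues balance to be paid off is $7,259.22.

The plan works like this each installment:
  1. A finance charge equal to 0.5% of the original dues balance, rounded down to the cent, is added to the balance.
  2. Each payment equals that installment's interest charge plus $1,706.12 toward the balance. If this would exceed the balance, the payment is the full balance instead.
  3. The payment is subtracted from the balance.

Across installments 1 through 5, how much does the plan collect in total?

$7,440.67

# | Opening | Interest | Payment | End bal
1 | $7,259.22 | $36.29 | $1,742.41 | $5,553.10
2 | $5,553.10 | $36.29 | $1,742.41 | $3,846.98
3 | $3,846.98 | $36.29 | $1,742.41 | $2,140.86
4 | $2,140.86 | $36.29 | $1,742.41 | $434.74
5 | $434.74 | $36.29 | $471.03 | $0.00
Total paid: $7,440.67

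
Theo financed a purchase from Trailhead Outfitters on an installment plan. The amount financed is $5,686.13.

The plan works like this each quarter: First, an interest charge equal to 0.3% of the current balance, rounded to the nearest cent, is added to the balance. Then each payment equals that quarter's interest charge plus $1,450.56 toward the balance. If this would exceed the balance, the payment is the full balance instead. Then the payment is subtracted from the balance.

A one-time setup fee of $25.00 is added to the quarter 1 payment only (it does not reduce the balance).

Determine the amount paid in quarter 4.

Quarter 1: $5,686.13 +$17.06 interest = $5,703.19; pay $1,467.62 (+ $25.00 fee) → $4,235.57
Quarter 2: $4,235.57 +$12.71 interest = $4,248.28; pay $1,463.27 → $2,785.01
Quarter 3: $2,785.01 +$8.36 interest = $2,793.37; pay $1,458.92 → $1,334.45
Quarter 4: $1,334.45 +$4.00 interest = $1,338.45; pay $1,338.45 → $0.00

$1,338.45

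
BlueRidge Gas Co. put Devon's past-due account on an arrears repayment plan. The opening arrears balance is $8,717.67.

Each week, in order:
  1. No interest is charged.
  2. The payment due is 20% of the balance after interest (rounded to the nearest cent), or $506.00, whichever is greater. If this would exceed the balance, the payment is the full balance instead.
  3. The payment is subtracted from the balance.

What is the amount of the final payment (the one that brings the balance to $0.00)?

Week 1: opening $8,717.67; payment $1,743.53; balance $6,974.14
Week 2: opening $6,974.14; payment $1,394.83; balance $5,579.31
Week 3: opening $5,579.31; payment $1,115.86; balance $4,463.45
Week 4: opening $4,463.45; payment $892.69; balance $3,570.76
Week 5: opening $3,570.76; payment $714.15; balance $2,856.61
Week 6: opening $2,856.61; payment $571.32; balance $2,285.29
Week 7: opening $2,285.29; payment $506.00; balance $1,779.29
Week 8: opening $1,779.29; payment $506.00; balance $1,273.29
Week 9: opening $1,273.29; payment $506.00; balance $767.29
Week 10: opening $767.29; payment $506.00; balance $261.29
Week 11: opening $261.29; payment $261.29; balance $0.00

$261.29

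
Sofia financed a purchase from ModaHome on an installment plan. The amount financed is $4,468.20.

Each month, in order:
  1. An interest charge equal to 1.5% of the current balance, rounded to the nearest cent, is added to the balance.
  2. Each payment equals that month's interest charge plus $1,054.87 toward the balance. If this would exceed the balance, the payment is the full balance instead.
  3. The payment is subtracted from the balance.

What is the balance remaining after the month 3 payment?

# | Opening | Interest | Payment | End bal
1 | $4,468.20 | $67.02 | $1,121.89 | $3,413.33
2 | $3,413.33 | $51.20 | $1,106.07 | $2,358.46
3 | $2,358.46 | $35.38 | $1,090.25 | $1,303.59

$1,303.59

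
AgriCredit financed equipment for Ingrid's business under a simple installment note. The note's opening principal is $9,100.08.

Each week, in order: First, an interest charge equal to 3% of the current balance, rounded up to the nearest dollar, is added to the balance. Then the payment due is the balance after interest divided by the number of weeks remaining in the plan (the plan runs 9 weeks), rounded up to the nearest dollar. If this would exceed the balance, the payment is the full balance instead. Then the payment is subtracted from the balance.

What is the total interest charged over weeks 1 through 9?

$1,484.00

Week 1: opening $9,100.08; interest $274.00 → $9,374.08; payment $1,042.00; balance $8,332.08
Week 2: opening $8,332.08; interest $250.00 → $8,582.08; payment $1,073.00; balance $7,509.08
Week 3: opening $7,509.08; interest $226.00 → $7,735.08; payment $1,106.00; balance $6,629.08
Week 4: opening $6,629.08; interest $199.00 → $6,828.08; payment $1,139.00; balance $5,689.08
Week 5: opening $5,689.08; interest $171.00 → $5,860.08; payment $1,173.00; balance $4,687.08
Week 6: opening $4,687.08; interest $141.00 → $4,828.08; payment $1,208.00; balance $3,620.08
Week 7: opening $3,620.08; interest $109.00 → $3,729.08; payment $1,244.00; balance $2,485.08
Week 8: opening $2,485.08; interest $75.00 → $2,560.08; payment $1,281.00; balance $1,279.08
Week 9: opening $1,279.08; interest $39.00 → $1,318.08; payment $1,318.08; balance $0.00
Total interest: $274.00 + $250.00 + $226.00 + $199.00 + $171.00 + $141.00 + $109.00 + $75.00 + $39.00 = $1,484.00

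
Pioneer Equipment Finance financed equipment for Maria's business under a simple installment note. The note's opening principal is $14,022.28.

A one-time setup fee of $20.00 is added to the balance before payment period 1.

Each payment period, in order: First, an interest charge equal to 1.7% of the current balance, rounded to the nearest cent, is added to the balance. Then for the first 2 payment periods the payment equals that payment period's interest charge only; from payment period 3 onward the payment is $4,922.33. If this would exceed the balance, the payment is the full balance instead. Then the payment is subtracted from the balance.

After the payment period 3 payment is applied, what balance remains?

$9,358.67

# | Opening | Interest | Payment | End bal
1 | $14,042.28 | $238.72 | $238.72 | $14,042.28
2 | $14,042.28 | $238.72 | $238.72 | $14,042.28
3 | $14,042.28 | $238.72 | $4,922.33 | $9,358.67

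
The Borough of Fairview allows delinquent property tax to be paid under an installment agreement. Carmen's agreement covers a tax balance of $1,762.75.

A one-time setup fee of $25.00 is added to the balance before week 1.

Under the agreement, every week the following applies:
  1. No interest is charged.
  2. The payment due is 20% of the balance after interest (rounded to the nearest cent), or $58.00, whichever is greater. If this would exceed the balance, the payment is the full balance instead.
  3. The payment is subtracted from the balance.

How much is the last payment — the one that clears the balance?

$7.95

# | Opening | Payment | End bal
1 | $1,787.75 | $357.55 | $1,430.20
2 | $1,430.20 | $286.04 | $1,144.16
3 | $1,144.16 | $228.83 | $915.33
4 | $915.33 | $183.07 | $732.26
5 | $732.26 | $146.45 | $585.81
6 | $585.81 | $117.16 | $468.65
7 | $468.65 | $93.73 | $374.92
8 | $374.92 | $74.98 | $299.94
9 | $299.94 | $59.99 | $239.95
10 | $239.95 | $58.00 | $181.95
11 | $181.95 | $58.00 | $123.95
12 | $123.95 | $58.00 | $65.95
13 | $65.95 | $58.00 | $7.95
14 | $7.95 | $7.95 | $0.00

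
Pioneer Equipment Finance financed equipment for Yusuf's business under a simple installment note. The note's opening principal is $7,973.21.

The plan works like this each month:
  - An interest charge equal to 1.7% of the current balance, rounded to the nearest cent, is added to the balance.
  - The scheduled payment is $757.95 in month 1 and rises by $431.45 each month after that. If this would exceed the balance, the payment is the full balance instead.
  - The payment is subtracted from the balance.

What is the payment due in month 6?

$371.29

Month 1: opening $7,973.21; interest $135.54 → $8,108.75; payment $757.95; balance $7,350.80
Month 2: opening $7,350.80; interest $124.96 → $7,475.76; payment $1,189.40; balance $6,286.36
Month 3: opening $6,286.36; interest $106.87 → $6,393.23; payment $1,620.85; balance $4,772.38
Month 4: opening $4,772.38; interest $81.13 → $4,853.51; payment $2,052.30; balance $2,801.21
Month 5: opening $2,801.21; interest $47.62 → $2,848.83; payment $2,483.75; balance $365.08
Month 6: opening $365.08; interest $6.21 → $371.29; payment $371.29; balance $0.00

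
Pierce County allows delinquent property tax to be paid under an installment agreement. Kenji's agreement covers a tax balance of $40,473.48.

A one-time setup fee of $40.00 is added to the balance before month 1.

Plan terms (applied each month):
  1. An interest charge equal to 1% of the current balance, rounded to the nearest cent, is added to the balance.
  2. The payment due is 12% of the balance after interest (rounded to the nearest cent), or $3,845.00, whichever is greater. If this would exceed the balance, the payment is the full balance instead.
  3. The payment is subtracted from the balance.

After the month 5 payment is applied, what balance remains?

$21,288.67

Month 1: $40,513.48 +$405.13 interest = $40,918.61; pay $4,910.23 → $36,008.38
Month 2: $36,008.38 +$360.08 interest = $36,368.46; pay $4,364.22 → $32,004.24
Month 3: $32,004.24 +$320.04 interest = $32,324.28; pay $3,878.91 → $28,445.37
Month 4: $28,445.37 +$284.45 interest = $28,729.82; pay $3,845.00 → $24,884.82
Month 5: $24,884.82 +$248.85 interest = $25,133.67; pay $3,845.00 → $21,288.67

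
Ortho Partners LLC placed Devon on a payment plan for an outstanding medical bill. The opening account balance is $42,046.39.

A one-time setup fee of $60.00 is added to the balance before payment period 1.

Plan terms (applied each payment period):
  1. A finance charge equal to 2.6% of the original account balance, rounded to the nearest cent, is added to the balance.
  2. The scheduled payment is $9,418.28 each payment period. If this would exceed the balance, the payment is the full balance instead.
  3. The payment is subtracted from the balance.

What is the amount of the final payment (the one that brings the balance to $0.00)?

$1,574.25

Payment period 1: $42,106.39 +$1,093.21 interest = $43,199.60; pay $9,418.28 → $33,781.32
Payment period 2: $33,781.32 +$1,093.21 interest = $34,874.53; pay $9,418.28 → $25,456.25
Payment period 3: $25,456.25 +$1,093.21 interest = $26,549.46; pay $9,418.28 → $17,131.18
Payment period 4: $17,131.18 +$1,093.21 interest = $18,224.39; pay $9,418.28 → $8,806.11
Payment period 5: $8,806.11 +$1,093.21 interest = $9,899.32; pay $9,418.28 → $481.04
Payment period 6: $481.04 +$1,093.21 interest = $1,574.25; pay $1,574.25 → $0.00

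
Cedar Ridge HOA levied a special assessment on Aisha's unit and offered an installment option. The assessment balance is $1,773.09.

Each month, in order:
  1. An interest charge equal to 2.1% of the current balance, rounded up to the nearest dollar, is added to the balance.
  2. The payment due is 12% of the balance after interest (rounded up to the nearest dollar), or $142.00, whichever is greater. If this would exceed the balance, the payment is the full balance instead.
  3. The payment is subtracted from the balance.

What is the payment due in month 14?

# | Opening | Interest | Payment | End bal
1 | $1,773.09 | $38.00 | $218.00 | $1,593.09
2 | $1,593.09 | $34.00 | $196.00 | $1,431.09
3 | $1,431.09 | $31.00 | $176.00 | $1,286.09
4 | $1,286.09 | $28.00 | $158.00 | $1,156.09
5 | $1,156.09 | $25.00 | $142.00 | $1,039.09
6 | $1,039.09 | $22.00 | $142.00 | $919.09
7 | $919.09 | $20.00 | $142.00 | $797.09
8 | $797.09 | $17.00 | $142.00 | $672.09
9 | $672.09 | $15.00 | $142.00 | $545.09
10 | $545.09 | $12.00 | $142.00 | $415.09
11 | $415.09 | $9.00 | $142.00 | $282.09
12 | $282.09 | $6.00 | $142.00 | $146.09
13 | $146.09 | $4.00 | $142.00 | $8.09
14 | $8.09 | $1.00 | $9.09 | $0.00

$9.09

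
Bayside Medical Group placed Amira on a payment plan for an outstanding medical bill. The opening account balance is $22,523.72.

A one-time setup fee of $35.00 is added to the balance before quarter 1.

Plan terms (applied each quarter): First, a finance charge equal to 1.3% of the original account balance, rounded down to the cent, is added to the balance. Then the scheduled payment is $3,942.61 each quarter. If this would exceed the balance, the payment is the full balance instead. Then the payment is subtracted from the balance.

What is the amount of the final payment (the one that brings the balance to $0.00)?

$952.66

Quarter 1: opening $22,558.72; interest $292.80 → $22,851.52; payment $3,942.61; balance $18,908.91
Quarter 2: opening $18,908.91; interest $292.80 → $19,201.71; payment $3,942.61; balance $15,259.10
Quarter 3: opening $15,259.10; interest $292.80 → $15,551.90; payment $3,942.61; balance $11,609.29
Quarter 4: opening $11,609.29; interest $292.80 → $11,902.09; payment $3,942.61; balance $7,959.48
Quarter 5: opening $7,959.48; interest $292.80 → $8,252.28; payment $3,942.61; balance $4,309.67
Quarter 6: opening $4,309.67; interest $292.80 → $4,602.47; payment $3,942.61; balance $659.86
Quarter 7: opening $659.86; interest $292.80 → $952.66; payment $952.66; balance $0.00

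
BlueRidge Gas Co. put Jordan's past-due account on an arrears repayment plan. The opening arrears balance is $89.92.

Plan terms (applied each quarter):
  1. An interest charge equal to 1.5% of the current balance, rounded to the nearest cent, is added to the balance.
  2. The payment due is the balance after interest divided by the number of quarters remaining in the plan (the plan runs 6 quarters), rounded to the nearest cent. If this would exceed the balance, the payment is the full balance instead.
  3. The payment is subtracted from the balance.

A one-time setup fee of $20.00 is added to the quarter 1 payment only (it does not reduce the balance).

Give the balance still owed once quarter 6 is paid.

Quarter 1: $89.92 +$1.35 interest = $91.27; pay $15.21 (+ $20.00 fee) → $76.06
Quarter 2: $76.06 +$1.14 interest = $77.20; pay $15.44 → $61.76
Quarter 3: $61.76 +$0.93 interest = $62.69; pay $15.67 → $47.02
Quarter 4: $47.02 +$0.71 interest = $47.73; pay $15.91 → $31.82
Quarter 5: $31.82 +$0.48 interest = $32.30; pay $16.15 → $16.15
Quarter 6: $16.15 +$0.24 interest = $16.39; pay $16.39 → $0.00

$0.00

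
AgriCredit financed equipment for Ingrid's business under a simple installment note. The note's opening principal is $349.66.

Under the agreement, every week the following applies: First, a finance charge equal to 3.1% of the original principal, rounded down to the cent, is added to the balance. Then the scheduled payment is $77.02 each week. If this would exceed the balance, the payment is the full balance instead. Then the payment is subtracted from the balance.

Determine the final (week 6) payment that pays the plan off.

Week 1: $349.66 +$10.83 interest = $360.49; pay $77.02 → $283.47
Week 2: $283.47 +$10.83 interest = $294.30; pay $77.02 → $217.28
Week 3: $217.28 +$10.83 interest = $228.11; pay $77.02 → $151.09
Week 4: $151.09 +$10.83 interest = $161.92; pay $77.02 → $84.90
Week 5: $84.90 +$10.83 interest = $95.73; pay $77.02 → $18.71
Week 6: $18.71 +$10.83 interest = $29.54; pay $29.54 → $0.00

$29.54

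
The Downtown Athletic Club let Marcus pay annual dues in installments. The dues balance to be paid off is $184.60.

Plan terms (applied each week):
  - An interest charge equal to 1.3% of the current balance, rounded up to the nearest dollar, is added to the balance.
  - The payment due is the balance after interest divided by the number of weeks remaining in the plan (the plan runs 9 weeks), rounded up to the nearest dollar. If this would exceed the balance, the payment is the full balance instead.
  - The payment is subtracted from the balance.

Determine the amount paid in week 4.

$22.00

Week 1: opening $184.60; interest $3.00 → $187.60; payment $21.00; balance $166.60
Week 2: opening $166.60; interest $3.00 → $169.60; payment $22.00; balance $147.60
Week 3: opening $147.60; interest $2.00 → $149.60; payment $22.00; balance $127.60
Week 4: opening $127.60; interest $2.00 → $129.60; payment $22.00; balance $107.60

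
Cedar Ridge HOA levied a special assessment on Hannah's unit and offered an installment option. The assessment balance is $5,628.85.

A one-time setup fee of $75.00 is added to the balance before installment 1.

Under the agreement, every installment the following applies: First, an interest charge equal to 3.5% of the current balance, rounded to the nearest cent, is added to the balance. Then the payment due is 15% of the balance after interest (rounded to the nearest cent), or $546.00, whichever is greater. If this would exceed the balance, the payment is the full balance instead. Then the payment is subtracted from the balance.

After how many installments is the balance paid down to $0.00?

12

Installment 1: opening $5,703.85; interest $199.63 → $5,903.48; payment $885.52; balance $5,017.96
Installment 2: opening $5,017.96; interest $175.63 → $5,193.59; payment $779.04; balance $4,414.55
Installment 3: opening $4,414.55; interest $154.51 → $4,569.06; payment $685.36; balance $3,883.70
Installment 4: opening $3,883.70; interest $135.93 → $4,019.63; payment $602.94; balance $3,416.69
Installment 5: opening $3,416.69; interest $119.58 → $3,536.27; payment $546.00; balance $2,990.27
Installment 6: opening $2,990.27; interest $104.66 → $3,094.93; payment $546.00; balance $2,548.93
Installment 7: opening $2,548.93; interest $89.21 → $2,638.14; payment $546.00; balance $2,092.14
Installment 8: opening $2,092.14; interest $73.22 → $2,165.36; payment $546.00; balance $1,619.36
Installment 9: opening $1,619.36; interest $56.68 → $1,676.04; payment $546.00; balance $1,130.04
Installment 10: opening $1,130.04; interest $39.55 → $1,169.59; payment $546.00; balance $623.59
Installment 11: opening $623.59; interest $21.83 → $645.42; payment $546.00; balance $99.42
Installment 12: opening $99.42; interest $3.48 → $102.90; payment $102.90; balance $0.00
Balance reaches $0.00 in installment 12.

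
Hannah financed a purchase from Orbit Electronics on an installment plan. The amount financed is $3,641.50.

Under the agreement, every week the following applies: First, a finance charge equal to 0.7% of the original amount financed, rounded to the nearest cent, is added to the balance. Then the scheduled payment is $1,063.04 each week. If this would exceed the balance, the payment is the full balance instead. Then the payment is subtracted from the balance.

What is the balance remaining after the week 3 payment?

$528.85

Week 1: opening $3,641.50; interest $25.49 → $3,666.99; payment $1,063.04; balance $2,603.95
Week 2: opening $2,603.95; interest $25.49 → $2,629.44; payment $1,063.04; balance $1,566.40
Week 3: opening $1,566.40; interest $25.49 → $1,591.89; payment $1,063.04; balance $528.85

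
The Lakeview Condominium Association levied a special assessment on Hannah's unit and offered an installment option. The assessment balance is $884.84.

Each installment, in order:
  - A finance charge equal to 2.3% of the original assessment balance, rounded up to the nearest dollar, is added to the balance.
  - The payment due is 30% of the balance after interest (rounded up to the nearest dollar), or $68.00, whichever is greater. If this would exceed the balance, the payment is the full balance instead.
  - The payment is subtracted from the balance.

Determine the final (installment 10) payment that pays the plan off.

$21.84

Installment 1: opening $884.84; interest $21.00 → $905.84; payment $272.00; balance $633.84
Installment 2: opening $633.84; interest $21.00 → $654.84; payment $197.00; balance $457.84
Installment 3: opening $457.84; interest $21.00 → $478.84; payment $144.00; balance $334.84
Installment 4: opening $334.84; interest $21.00 → $355.84; payment $107.00; balance $248.84
Installment 5: opening $248.84; interest $21.00 → $269.84; payment $81.00; balance $188.84
Installment 6: opening $188.84; interest $21.00 → $209.84; payment $68.00; balance $141.84
Installment 7: opening $141.84; interest $21.00 → $162.84; payment $68.00; balance $94.84
Installment 8: opening $94.84; interest $21.00 → $115.84; payment $68.00; balance $47.84
Installment 9: opening $47.84; interest $21.00 → $68.84; payment $68.00; balance $0.84
Installment 10: opening $0.84; interest $21.00 → $21.84; payment $21.84; balance $0.00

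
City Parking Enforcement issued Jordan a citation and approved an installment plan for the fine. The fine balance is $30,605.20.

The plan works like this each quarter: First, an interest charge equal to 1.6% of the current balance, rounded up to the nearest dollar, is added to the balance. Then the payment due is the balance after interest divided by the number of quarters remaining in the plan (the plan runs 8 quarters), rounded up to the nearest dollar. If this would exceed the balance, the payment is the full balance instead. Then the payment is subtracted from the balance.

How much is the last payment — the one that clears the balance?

# | Opening | Interest | Payment | End bal
1 | $30,605.20 | $490.00 | $3,887.00 | $27,208.20
2 | $27,208.20 | $436.00 | $3,950.00 | $23,694.20
3 | $23,694.20 | $380.00 | $4,013.00 | $20,061.20
4 | $20,061.20 | $321.00 | $4,077.00 | $16,305.20
5 | $16,305.20 | $261.00 | $4,142.00 | $12,424.20
6 | $12,424.20 | $199.00 | $4,208.00 | $8,415.20
7 | $8,415.20 | $135.00 | $4,276.00 | $4,274.20
8 | $4,274.20 | $69.00 | $4,343.20 | $0.00

$4,343.20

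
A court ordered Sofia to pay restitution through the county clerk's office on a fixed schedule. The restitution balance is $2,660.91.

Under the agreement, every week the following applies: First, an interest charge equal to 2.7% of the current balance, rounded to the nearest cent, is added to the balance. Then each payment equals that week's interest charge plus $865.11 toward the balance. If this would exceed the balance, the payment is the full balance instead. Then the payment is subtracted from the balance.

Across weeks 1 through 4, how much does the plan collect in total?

$2,808.14

Week 1: opening $2,660.91; interest $71.84 → $2,732.75; payment $936.95; balance $1,795.80
Week 2: opening $1,795.80; interest $48.49 → $1,844.29; payment $913.60; balance $930.69
Week 3: opening $930.69; interest $25.13 → $955.82; payment $890.24; balance $65.58
Week 4: opening $65.58; interest $1.77 → $67.35; payment $67.35; balance $0.00
Total paid: $2,808.14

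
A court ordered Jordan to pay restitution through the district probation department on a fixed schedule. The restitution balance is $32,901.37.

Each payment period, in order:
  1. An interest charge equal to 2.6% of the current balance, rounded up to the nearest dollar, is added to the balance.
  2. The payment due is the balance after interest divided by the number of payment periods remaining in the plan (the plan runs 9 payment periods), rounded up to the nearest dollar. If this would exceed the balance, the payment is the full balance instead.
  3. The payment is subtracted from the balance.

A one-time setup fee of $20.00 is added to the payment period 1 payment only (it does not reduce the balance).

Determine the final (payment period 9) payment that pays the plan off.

$4,605.37

# | Opening | Interest | Payment | Fee | End bal
1 | $32,901.37 | $856.00 | $3,751.00 | $20.00 | $30,006.37
2 | $30,006.37 | $781.00 | $3,849.00 | — | $26,938.37
3 | $26,938.37 | $701.00 | $3,949.00 | — | $23,690.37
4 | $23,690.37 | $616.00 | $4,052.00 | — | $20,254.37
5 | $20,254.37 | $527.00 | $4,157.00 | — | $16,624.37
6 | $16,624.37 | $433.00 | $4,265.00 | — | $12,792.37
7 | $12,792.37 | $333.00 | $4,376.00 | — | $8,749.37
8 | $8,749.37 | $228.00 | $4,489.00 | — | $4,488.37
9 | $4,488.37 | $117.00 | $4,605.37 | — | $0.00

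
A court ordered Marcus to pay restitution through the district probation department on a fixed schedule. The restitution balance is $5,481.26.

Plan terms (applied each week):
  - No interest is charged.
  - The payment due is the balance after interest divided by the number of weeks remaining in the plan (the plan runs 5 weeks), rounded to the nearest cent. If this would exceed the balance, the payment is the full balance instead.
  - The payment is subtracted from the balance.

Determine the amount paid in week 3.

$1,096.25

# | Opening | Payment | End bal
1 | $5,481.26 | $1,096.25 | $4,385.01
2 | $4,385.01 | $1,096.25 | $3,288.76
3 | $3,288.76 | $1,096.25 | $2,192.51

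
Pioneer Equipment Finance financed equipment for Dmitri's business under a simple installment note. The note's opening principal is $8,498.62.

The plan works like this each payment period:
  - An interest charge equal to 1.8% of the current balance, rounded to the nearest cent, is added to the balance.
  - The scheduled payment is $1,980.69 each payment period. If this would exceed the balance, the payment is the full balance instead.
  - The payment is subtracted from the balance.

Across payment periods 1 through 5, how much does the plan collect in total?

$8,928.54

Payment period 1: $8,498.62 +$152.98 interest = $8,651.60; pay $1,980.69 → $6,670.91
Payment period 2: $6,670.91 +$120.08 interest = $6,790.99; pay $1,980.69 → $4,810.30
Payment period 3: $4,810.30 +$86.59 interest = $4,896.89; pay $1,980.69 → $2,916.20
Payment period 4: $2,916.20 +$52.49 interest = $2,968.69; pay $1,980.69 → $988.00
Payment period 5: $988.00 +$17.78 interest = $1,005.78; pay $1,005.78 → $0.00
Total paid: $8,928.54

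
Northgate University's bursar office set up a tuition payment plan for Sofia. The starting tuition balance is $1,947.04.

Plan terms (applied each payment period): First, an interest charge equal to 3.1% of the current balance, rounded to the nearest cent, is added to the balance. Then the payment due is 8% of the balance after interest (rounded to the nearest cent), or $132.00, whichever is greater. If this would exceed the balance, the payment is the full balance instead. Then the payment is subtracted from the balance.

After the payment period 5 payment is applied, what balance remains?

Payment period 1: opening $1,947.04; interest $60.36 → $2,007.40; payment $160.59; balance $1,846.81
Payment period 2: opening $1,846.81; interest $57.25 → $1,904.06; payment $152.32; balance $1,751.74
Payment period 3: opening $1,751.74; interest $54.30 → $1,806.04; payment $144.48; balance $1,661.56
Payment period 4: opening $1,661.56; interest $51.51 → $1,713.07; payment $137.05; balance $1,576.02
Payment period 5: opening $1,576.02; interest $48.86 → $1,624.88; payment $132.00; balance $1,492.88

$1,492.88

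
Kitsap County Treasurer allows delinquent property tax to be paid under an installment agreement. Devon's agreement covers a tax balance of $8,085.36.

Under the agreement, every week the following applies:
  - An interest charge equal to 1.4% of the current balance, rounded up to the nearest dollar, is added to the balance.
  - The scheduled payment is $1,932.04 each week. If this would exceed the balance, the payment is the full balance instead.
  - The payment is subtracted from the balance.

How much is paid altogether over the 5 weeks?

Week 1: opening $8,085.36; interest $114.00 → $8,199.36; payment $1,932.04; balance $6,267.32
Week 2: opening $6,267.32; interest $88.00 → $6,355.32; payment $1,932.04; balance $4,423.28
Week 3: opening $4,423.28; interest $62.00 → $4,485.28; payment $1,932.04; balance $2,553.24
Week 4: opening $2,553.24; interest $36.00 → $2,589.24; payment $1,932.04; balance $657.20
Week 5: opening $657.20; interest $10.00 → $667.20; payment $667.20; balance $0.00
Total paid: $8,395.36

$8,395.36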